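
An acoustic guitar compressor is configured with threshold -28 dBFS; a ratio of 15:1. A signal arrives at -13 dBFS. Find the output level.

-13 dBFS sits 15 dB over threshold.
At 15:1 the overshoot is divided by 15, leaving 1 dB above threshold.
Output = -28 + 1 = -27 dBFS.

-27 dBFS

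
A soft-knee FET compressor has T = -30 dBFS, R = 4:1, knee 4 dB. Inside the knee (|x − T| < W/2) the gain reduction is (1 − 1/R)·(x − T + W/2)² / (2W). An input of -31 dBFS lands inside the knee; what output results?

x − T + W/2 = -31 − (-30) + 2 = 1.
GR = (1 − 1/4) × 1² / 8 = 0.75 × 1 / 8 = 0.09375 dB.
Output = -31 − 0.09375 = -31.09375 dBFS.

-31.09375 dBFS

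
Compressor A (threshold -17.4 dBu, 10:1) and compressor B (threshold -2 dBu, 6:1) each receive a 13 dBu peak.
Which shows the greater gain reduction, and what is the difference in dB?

A, by 14.86 dB

A: 30.4 dB over, compressed to 3.04 dB over, so 27.36 dB of GR.
B: 15 dB over, compressed to 2.5 dB over, so 12.5 dB of GR.
Difference: 14.86 dB in favour of A.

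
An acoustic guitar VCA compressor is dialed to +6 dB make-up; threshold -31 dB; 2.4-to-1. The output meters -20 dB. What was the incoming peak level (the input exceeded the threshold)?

-19 dB

Before make-up, the level was -20 − 6 = -26 dB.
Post-compression overshoot = -26 − (-31) = 5 dB.
Before 2.4:1 compression the overshoot was 5 × 2.4 = 12 dB, so input = -31 + 12 = -19 dB.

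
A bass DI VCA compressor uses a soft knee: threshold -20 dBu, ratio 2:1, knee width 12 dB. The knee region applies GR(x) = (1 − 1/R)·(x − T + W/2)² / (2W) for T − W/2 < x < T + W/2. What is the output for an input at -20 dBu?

-20.75 dBu

x − T + W/2 = -20 − (-20) + 6 = 6.
GR = (1 − 1/2) × 6² / 24 = 0.5 × 36 / 24 = 0.75 dB.
Output = -20 − 0.75 = -20.75 dBu.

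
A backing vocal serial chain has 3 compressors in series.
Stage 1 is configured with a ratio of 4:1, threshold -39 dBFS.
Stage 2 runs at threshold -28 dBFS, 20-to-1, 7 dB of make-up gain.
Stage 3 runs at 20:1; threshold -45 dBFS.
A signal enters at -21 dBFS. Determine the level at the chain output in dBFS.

Stage 1: -21 dBFS is 18 dB over -39 dBFS; at 4:1 that becomes 4.5 dB over, giving -34.5 dBFS.
Stage 2: below threshold (-34.5 ≤ -28); passes unchanged; make-up brings it to -27.5 dBFS.
Stage 3: overshoot 17.5 dB → 17.5/20 = 0.875 dB → -44.125 dBFS.

-44.125 dBFS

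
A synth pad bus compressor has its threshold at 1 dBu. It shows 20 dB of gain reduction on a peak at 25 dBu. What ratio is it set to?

Input overshoot = 25 − 1 = 24 dB.
Output overshoot = 24 − 20 = 4 dB.
Ratio = input overshoot / output overshoot = 24 / 4 = 6.

6:1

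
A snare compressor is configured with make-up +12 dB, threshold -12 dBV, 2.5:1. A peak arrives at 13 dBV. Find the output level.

10 dBV

The input is 25 dB above the -12 dBV threshold.
At 2.5:1 the overshoot is divided by 2.5, leaving 10 dB above threshold.
That puts the output at -2 dBV; make-up adds 12 dB, giving 10 dBV.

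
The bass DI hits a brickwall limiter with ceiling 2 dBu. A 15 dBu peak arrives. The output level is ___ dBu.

The limiter clamps the peak to its 2 dBu ceiling.

2 dBu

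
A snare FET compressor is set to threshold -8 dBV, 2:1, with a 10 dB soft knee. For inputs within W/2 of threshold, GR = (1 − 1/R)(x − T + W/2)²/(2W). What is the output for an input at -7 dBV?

-7.9 dBV

x − T + W/2 = -7 − (-8) + 5 = 6.
GR = (1 − 1/2) × 6² / 20 = 0.5 × 36 / 20 = 0.9 dB.
Output = -7 − 0.9 = -7.9 dBV.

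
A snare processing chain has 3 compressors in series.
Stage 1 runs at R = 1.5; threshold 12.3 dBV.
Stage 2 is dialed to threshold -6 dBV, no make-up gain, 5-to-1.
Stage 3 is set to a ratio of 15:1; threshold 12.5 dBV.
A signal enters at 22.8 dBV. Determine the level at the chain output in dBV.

Stage 1: overshoot 10.5 dB → 10.5/1.5 = 7 dB → 19.3 dBV.
Stage 2: overshoot 25.3 dB → 25.3/5 = 5.06 dB → -0.94 dBV.
Stage 3: -0.94 dBV is at or below the 12.5 dBV threshold — no compression; output -0.94 dBV.

-0.94 dBV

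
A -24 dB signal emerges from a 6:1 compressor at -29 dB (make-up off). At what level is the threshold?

-30 dB

Gain reduction = -24 − (-29) = 5 dB; output overshoot = GR / (R − 1) = 5 / 5 = 1 dB.
Threshold = output − output overshoot = -29 − 1 = -30 dB.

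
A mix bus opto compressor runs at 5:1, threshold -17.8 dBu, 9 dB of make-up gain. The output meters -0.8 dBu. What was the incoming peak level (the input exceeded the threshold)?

Remove make-up: -0.8 − 9 = -9.8 dBu.
Post-compression overshoot = -9.8 − (-17.8) = 8 dB.
Undo the ratio: input overshoot = 8 × 5 = 40 dB, giving input = 22.2 dBu.

22.2 dBu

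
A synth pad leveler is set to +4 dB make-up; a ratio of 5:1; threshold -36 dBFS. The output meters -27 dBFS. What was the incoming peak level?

Remove make-up: -27 − 4 = -31 dBFS.
Post-compression overshoot = -31 − (-36) = 5 dB.
Before 5:1 compression the overshoot was 5 × 5 = 25 dB, so input = -36 + 25 = -11 dBFS.

-11 dBFS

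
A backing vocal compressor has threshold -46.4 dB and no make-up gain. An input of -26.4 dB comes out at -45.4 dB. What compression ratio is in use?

Input overshoot = -26.4 − (-46.4) = 20 dB; output overshoot = -45.4 − (-46.4) = 1 dB.
Ratio = 20 / 1 = 20.

20:1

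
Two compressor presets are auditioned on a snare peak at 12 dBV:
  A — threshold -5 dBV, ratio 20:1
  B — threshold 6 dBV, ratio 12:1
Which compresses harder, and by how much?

A: overshoot 17 dB → output overshoot 0.85 dB → GR 16.15 dB.
B: overshoot 6 dB → output overshoot 0.5 dB → GR 5.5 dB.
A applies 10.65 dB more gain reduction.

A, by 10.65 dB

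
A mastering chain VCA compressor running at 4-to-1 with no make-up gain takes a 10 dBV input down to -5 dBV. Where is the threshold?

Gain reduction = 10 − (-5) = 15 dB; output overshoot = GR / (R − 1) = 15 / 3 = 5 dB.
Threshold = output − output overshoot = -5 − 5 = -10 dBV.

-10 dBV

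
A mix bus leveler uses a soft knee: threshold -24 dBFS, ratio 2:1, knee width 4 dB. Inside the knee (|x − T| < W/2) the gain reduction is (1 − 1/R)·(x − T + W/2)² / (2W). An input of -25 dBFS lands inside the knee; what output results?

-25.0625 dBFS

x − T + W/2 = -25 − (-24) + 2 = 1.
GR = (1 − 1/2) × 1² / 8 = 0.5 × 1 / 8 = 0.0625 dB.
Output = -25 − 0.0625 = -25.0625 dBFS.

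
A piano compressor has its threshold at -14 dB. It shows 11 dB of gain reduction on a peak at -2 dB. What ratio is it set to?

12:1

Input overshoot = -2 − (-14) = 12 dB.
Output overshoot = 12 − 11 = 1 dB.
Ratio = input overshoot / output overshoot = 12 / 1 = 12.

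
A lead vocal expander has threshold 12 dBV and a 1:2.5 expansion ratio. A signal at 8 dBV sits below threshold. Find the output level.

The input is 4 dB below the 12 dBV threshold.
A 1:2.5 expander multiplies undershoot by 2.5: 4 × 2.5 = 10 dB below threshold.
Output = 12 − 10 = 2 dBV.

2 dBV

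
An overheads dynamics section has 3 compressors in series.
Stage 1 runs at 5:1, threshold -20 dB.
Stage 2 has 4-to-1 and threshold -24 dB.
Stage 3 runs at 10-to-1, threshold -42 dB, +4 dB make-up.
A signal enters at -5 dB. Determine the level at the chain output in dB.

Stage 1: 15 dB above -20 dB, reduced 5:1 to 3 dB above → -17 dB.
Stage 2: 7 dB above -24 dB, reduced 4:1 to 1.75 dB above → -22.25 dB.
Stage 3: 19.75 dB above -42 dB, reduced 10:1 to 1.975 dB above → -40.025 dB; +4 dB make-up → -36.025 dB.

-36.025 dB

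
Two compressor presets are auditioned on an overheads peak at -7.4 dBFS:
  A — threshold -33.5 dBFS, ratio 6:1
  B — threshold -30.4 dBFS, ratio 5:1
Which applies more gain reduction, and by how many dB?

A: 26.1 dB over, compressed to 4.35 dB over, so 21.75 dB of GR.
B: 23 dB over, compressed to 4.6 dB over, so 18.4 dB of GR.
Difference: 3.35 dB in favour of A.

A, by 3.35 dB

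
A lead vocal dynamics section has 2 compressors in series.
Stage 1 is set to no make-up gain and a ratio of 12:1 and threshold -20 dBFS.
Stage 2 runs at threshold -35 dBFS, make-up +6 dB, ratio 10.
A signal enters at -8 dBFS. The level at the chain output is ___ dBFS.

-27.4 dBFS

Stage 1: 12 dB above -20 dBFS, reduced 12:1 to 1 dB above → -19 dBFS.
Stage 2: 16 dB above -35 dBFS, reduced 10:1 to 1.6 dB above → -33.4 dBFS; +6 dB make-up → -27.4 dBFS.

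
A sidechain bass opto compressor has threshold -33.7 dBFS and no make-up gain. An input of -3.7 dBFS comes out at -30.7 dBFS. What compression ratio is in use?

10:1

Input overshoot = -3.7 − (-33.7) = 30 dB; output overshoot = -30.7 − (-33.7) = 3 dB.
Ratio = 30 / 3 = 10.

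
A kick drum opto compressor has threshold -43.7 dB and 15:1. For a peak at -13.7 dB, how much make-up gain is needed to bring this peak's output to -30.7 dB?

11 dB

The peak compresses to -43.7 + 30/15 = -41.7 dB.
To reach -30.7 dB requires -30.7 − (-41.7) = 11 dB of make-up.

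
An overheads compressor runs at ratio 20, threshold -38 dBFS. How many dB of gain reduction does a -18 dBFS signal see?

19 dB

Overshoot = -18 − (-38) = 20 dB.
At 20:1, output sits 20/20 = 1 dB above threshold.
So the signal is attenuated by 20 − 1 = 19 dB.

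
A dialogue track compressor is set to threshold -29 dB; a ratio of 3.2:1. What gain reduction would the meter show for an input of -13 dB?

11 dB

-13 dB exceeds the threshold by 16 dB.
After 3.2:1 compression the overshoot becomes 16/3.2 = 5 dB.
So the signal is attenuated by 16 − 5 = 11 dB.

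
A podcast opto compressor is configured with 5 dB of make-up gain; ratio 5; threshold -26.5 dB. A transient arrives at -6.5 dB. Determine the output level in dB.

Overshoot: -6.5 − (-26.5) = 20 dB.
The 20 dB excess becomes 4 dB after 5:1 reduction.
Output = -26.5 + 4 = -22.5 dB; make-up adds 5 dB, giving -17.5 dB.

-17.5 dB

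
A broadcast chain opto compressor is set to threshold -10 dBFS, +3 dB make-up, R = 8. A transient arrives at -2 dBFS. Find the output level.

Overshoot: -2 − (-10) = 8 dB.
The 8 dB excess becomes 1 dB after 8:1 reduction.
That puts the output at -9 dBFS; make-up adds 3 dB, giving -6 dBFS.

-6 dBFS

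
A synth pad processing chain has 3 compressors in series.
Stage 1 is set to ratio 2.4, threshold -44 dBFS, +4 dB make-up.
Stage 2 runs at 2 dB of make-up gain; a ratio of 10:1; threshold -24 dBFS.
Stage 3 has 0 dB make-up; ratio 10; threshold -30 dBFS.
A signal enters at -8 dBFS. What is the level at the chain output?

Stage 1: 36 dB above -44 dBFS, reduced 2.4:1 to 15 dB above → -29 dBFS; +4 dB make-up → -25 dBFS.
Stage 2: below threshold (-25 ≤ -24); passes unchanged; make-up brings it to -23 dBFS.
Stage 3: -23 dBFS is 7 dB over -30 dBFS; at 10:1 that becomes 0.7 dB over, giving -29.3 dBFS.

-29.3 dBFS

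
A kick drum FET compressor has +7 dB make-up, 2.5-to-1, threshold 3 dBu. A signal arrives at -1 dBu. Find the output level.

6 dBu

-1 dBu is 4 dB below the 3 dBu threshold, so no gain reduction is applied.
Make-up gain adds 7 dB: -1 + 7 = 6 dBu.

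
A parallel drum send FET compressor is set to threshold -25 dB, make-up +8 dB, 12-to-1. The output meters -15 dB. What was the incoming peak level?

Stripping the +8 dB make-up gives -23 dB at the gain stage.
That's 2 dB above the -25 dB threshold.
Before 12:1 compression the overshoot was 2 × 12 = 24 dB, so input = -25 + 24 = -1 dB.

-1 dB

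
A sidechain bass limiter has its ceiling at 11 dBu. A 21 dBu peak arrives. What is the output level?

The limiter clamps the peak to its 11 dBu ceiling.

11 dBu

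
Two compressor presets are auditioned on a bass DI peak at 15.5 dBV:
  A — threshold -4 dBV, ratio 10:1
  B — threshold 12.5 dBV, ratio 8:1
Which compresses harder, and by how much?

A, by 14.925 dB

A: 19.5 dB over, compressed to 1.95 dB over, so 17.55 dB of GR.
B: 3 dB over, compressed to 0.375 dB over, so 2.625 dB of GR.
Difference: 14.925 dB in favour of A.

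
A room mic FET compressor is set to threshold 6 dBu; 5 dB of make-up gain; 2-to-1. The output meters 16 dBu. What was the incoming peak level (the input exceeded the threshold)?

16 dBu

Before make-up, the level was 16 − 5 = 11 dBu.
That's 5 dB above the 6 dBu threshold.
Undo the ratio: input overshoot = 5 × 2 = 10 dB, giving input = 16 dBu.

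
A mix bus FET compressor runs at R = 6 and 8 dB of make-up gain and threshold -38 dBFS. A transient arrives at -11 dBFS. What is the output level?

-11 dBFS sits 27 dB over threshold.
The 27 dB excess becomes 4.5 dB after 6:1 reduction.
That puts the output at -33.5 dBFS; make-up adds 8 dB, giving -25.5 dBFS.

-25.5 dBFS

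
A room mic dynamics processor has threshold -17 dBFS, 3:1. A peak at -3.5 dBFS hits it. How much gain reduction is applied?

The signal is 13.5 dB above threshold.
After 3:1 compression the overshoot becomes 13.5/3 = 4.5 dB.
So the signal is attenuated by 13.5 − 4.5 = 9 dB.

9 dB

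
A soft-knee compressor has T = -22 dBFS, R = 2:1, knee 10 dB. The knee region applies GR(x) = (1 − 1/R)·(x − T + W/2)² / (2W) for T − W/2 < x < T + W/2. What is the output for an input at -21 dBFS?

x − T + W/2 = -21 − (-22) + 5 = 6.
GR = (1 − 1/2) × 6² / 20 = 0.5 × 36 / 20 = 0.9 dB.
Output = -21 − 0.9 = -21.9 dBFS.

-21.9 dBFS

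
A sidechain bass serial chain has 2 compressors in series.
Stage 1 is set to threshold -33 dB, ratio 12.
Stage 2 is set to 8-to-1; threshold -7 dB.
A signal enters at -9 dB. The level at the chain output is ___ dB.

-31 dB

Stage 1: 24 dB above -33 dB, reduced 12:1 to 2 dB above → -31 dB.
Stage 2: -31 dB ≤ -7 dB, so stage 2 doesn't engage; output -31 dB.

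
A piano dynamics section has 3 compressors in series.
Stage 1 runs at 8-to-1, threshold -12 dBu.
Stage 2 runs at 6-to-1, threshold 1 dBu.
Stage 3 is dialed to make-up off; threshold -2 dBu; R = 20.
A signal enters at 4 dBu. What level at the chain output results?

Stage 1: 4 dBu is 16 dB over -12 dBu; at 8:1 that becomes 2 dB over, giving -10 dBu.
Stage 2: -10 dBu is at or below the 1 dBu threshold — no compression; output -10 dBu.
Stage 3: -10 dBu is at or below the -2 dBu threshold — no compression; output -10 dBu.

-10 dBu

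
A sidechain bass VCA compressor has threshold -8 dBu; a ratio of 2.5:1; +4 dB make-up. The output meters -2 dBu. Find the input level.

-3 dBu

Before make-up, the level was -2 − 4 = -6 dBu.
Post-compression overshoot = -6 − (-8) = 2 dB.
Before 2.5:1 compression the overshoot was 2 × 2.5 = 5 dB, so input = -8 + 5 = -3 dBu.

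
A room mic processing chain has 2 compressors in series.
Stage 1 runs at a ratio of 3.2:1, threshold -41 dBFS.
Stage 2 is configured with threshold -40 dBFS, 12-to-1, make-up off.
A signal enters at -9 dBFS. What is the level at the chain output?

-39.25 dBFS

Stage 1: overshoot 32 dB → 32/3.2 = 10 dB → -31 dBFS.
Stage 2: 9 dB above -40 dBFS, reduced 12:1 to 0.75 dB above → -39.25 dBFS.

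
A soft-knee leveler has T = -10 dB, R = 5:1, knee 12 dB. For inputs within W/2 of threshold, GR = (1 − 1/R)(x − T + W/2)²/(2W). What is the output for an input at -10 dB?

-11.2 dB

x − T + W/2 = -10 − (-10) + 6 = 6.
GR = (1 − 1/5) × 6² / 24 = 0.8 × 36 / 24 = 1.2 dB.
Output = -10 − 1.2 = -11.2 dB.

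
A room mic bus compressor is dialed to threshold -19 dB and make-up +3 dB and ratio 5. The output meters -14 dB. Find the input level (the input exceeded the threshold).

Stripping the +3 dB make-up gives -17 dB at the gain stage.
The compressed level sits -17 − (-19) = 2 dB over threshold.
Before 5:1 compression the overshoot was 2 × 5 = 10 dB, so input = -19 + 10 = -9 dB.

-9 dB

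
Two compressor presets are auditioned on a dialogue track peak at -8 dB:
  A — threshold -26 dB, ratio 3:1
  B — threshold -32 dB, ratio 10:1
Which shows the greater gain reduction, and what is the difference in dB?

A: 18 dB over, compressed to 6 dB over, so 12 dB of GR.
B: 24 dB over, compressed to 2.4 dB over, so 21.6 dB of GR.
B applies 9.6 dB more gain reduction.

B, by 9.6 dB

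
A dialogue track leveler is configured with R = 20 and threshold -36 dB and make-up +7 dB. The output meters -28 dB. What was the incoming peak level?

Remove make-up: -28 − 7 = -35 dB.
Post-compression overshoot = -35 − (-36) = 1 dB.
Undo the ratio: input overshoot = 1 × 20 = 20 dB, giving input = -16 dB.

-16 dB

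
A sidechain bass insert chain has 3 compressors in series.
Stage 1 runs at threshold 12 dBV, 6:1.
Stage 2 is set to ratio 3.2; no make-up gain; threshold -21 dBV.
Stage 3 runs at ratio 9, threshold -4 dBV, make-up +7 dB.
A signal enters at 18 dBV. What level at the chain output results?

-3.375 dBV

Stage 1: overshoot 6 dB → 6/6 = 1 dB → 13 dBV.
Stage 2: 34 dB above -21 dBV, reduced 3.2:1 to 10.625 dB above → -10.375 dBV.
Stage 3: -10.375 dBV ≤ -4 dBV, so stage 3 doesn't engage; make-up brings it to -3.375 dBV.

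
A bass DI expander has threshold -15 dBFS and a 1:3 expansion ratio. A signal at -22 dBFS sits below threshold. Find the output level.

-36 dBFS

Below threshold, a 1:3 expander applies gain = (3−1)×(T − x) of attenuation.
(3−1) × 7 = 14 dB, so output = -22 − 14 = -36 dBFS.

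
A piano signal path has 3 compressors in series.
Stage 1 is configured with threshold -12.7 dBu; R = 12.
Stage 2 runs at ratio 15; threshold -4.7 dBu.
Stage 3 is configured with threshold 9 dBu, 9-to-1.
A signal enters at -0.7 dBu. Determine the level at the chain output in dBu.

-11.7 dBu

Stage 1: 12 dB above -12.7 dBu, reduced 12:1 to 1 dB above → -11.7 dBu.
Stage 2: below threshold (-11.7 ≤ -4.7); passes unchanged; output -11.7 dBu.
Stage 3: -11.7 dBu is at or below the 9 dBu threshold — no compression; output -11.7 dBu.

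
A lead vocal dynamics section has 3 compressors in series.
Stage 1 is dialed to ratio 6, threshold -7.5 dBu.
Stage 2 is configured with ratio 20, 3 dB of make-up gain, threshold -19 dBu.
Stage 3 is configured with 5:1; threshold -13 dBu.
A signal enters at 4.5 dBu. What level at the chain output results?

-15.325 dBu

Stage 1: overshoot 12 dB → 12/6 = 2 dB → -5.5 dBu.
Stage 2: overshoot 13.5 dB → 13.5/20 = 0.675 dB → -18.325 dBu; +3 dB make-up → -15.325 dBu.
Stage 3: -15.325 dBu ≤ -13 dBu, so stage 3 doesn't engage; output -15.325 dBu.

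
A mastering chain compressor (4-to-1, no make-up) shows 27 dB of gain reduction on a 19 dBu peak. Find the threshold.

-17 dBu

Let T be the threshold. Output overshoot = (input overshoot)/R, so -8 − T = (19 − T)/4.
4·(-8 − T) = 19 − T → 3·T = -32 − 19 = -51.
T = -51/3 = -17 dBu.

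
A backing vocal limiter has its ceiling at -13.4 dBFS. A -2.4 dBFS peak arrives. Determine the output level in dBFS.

-13.4 dBFS

A brickwall limiter is an ∞:1 compressor: any input above the ceiling is clamped to -13.4 dBFS.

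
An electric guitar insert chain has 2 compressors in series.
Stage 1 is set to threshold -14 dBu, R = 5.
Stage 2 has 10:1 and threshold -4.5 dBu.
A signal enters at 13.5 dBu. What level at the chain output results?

Stage 1: 27.5 dB above -14 dBu, reduced 5:1 to 5.5 dB above → -8.5 dBu.
Stage 2: below threshold (-8.5 ≤ -4.5); passes unchanged; output -8.5 dBu.

-8.5 dBu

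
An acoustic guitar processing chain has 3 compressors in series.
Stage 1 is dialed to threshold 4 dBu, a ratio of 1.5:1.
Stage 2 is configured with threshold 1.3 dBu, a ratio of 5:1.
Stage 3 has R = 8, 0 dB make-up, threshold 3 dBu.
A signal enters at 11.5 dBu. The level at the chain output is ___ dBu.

2.84 dBu

Stage 1: overshoot 7.5 dB → 7.5/1.5 = 5 dB → 9 dBu.
Stage 2: 7.7 dB above 1.3 dBu, reduced 5:1 to 1.54 dB above → 2.84 dBu.
Stage 3: below threshold (2.84 ≤ 3); passes unchanged; output 2.84 dBu.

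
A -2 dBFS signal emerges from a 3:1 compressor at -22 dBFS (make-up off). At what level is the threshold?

Gain reduction = -2 − (-22) = 20 dB; output overshoot = GR / (R − 1) = 20 / 2 = 10 dB.
Threshold = output − output overshoot = -22 − 10 = -32 dBFS.

-32 dBFS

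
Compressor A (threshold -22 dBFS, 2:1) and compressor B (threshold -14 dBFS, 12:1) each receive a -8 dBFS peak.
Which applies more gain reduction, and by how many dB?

A: overshoot 14 dB → output overshoot 7 dB → GR 7 dB.
B: overshoot 6 dB → output overshoot 0.5 dB → GR 5.5 dB.
Difference: 1.5 dB in favour of A.

A, by 1.5 dB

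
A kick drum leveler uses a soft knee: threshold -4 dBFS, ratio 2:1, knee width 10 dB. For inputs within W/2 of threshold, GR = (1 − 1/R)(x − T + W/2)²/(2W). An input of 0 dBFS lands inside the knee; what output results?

x − T + W/2 = 0 − (-4) + 5 = 9.
GR = (1 − 1/2) × 9² / 20 = 0.5 × 81 / 20 = 2.025 dB.
Output = 0 − 2.025 = -2.025 dBFS.

-2.025 dBFS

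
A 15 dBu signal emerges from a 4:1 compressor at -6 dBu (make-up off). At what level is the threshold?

-13 dBu

Gain reduction = 15 − (-6) = 21 dB; output overshoot = GR / (R − 1) = 21 / 3 = 7 dB.
Threshold = output − output overshoot = -6 − 7 = -13 dBu.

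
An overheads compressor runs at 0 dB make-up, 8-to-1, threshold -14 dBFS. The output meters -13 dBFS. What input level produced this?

The compressed level sits -13 − (-14) = 1 dB over threshold.
Before 8:1 compression the overshoot was 1 × 8 = 8 dB, so input = -14 + 8 = -6 dBFS.

-6 dBFS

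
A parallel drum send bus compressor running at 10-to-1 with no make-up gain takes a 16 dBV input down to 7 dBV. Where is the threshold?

6 dBV

Let T be the threshold. Output overshoot = (input overshoot)/R, so 7 − T = (16 − T)/10.
10·(7 − T) = 16 − T → 9·T = 70 − 16 = 54.
T = 54/9 = 6 dBV.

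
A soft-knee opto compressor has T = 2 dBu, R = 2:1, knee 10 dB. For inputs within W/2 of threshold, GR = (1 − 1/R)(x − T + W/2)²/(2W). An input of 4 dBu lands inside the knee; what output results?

x − T + W/2 = 4 − 2 + 5 = 7.
GR = (1 − 1/2) × 7² / 20 = 0.5 × 49 / 20 = 1.225 dB.
Output = 4 − 1.225 = 2.775 dBu.

2.775 dBu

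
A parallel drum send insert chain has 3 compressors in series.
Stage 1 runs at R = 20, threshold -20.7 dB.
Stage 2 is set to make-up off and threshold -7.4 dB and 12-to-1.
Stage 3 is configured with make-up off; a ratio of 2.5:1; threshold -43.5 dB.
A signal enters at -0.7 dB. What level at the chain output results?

-33.98 dB

Stage 1: 20 dB above -20.7 dB, reduced 20:1 to 1 dB above → -19.7 dB.
Stage 2: below threshold (-19.7 ≤ -7.4); passes unchanged; output -19.7 dB.
Stage 3: overshoot 23.8 dB → 23.8/2.5 = 9.52 dB → -33.98 dB.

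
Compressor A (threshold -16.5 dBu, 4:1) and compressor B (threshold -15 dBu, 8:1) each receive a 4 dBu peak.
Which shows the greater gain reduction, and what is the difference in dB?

A: 20.5 dB over, compressed to 5.125 dB over, so 15.375 dB of GR.
B: 19 dB over, compressed to 2.375 dB over, so 16.625 dB of GR.
Difference: 1.25 dB in favour of B.

B, by 1.25 dB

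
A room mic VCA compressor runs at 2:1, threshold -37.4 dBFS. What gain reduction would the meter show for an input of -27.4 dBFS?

5 dB

Overshoot = -27.4 − (-37.4) = 10 dB.
After 2:1 compression the overshoot becomes 10/2 = 5 dB.
GR = overshoot in − overshoot out = 10 − 5 = 5 dB.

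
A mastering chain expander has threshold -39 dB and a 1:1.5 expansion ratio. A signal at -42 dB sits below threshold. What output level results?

-43.5 dB

The input is 3 dB below the -39 dB threshold.
A 1:1.5 expander multiplies undershoot by 1.5: 3 × 1.5 = 4.5 dB below threshold.
Output = -39 − 4.5 = -43.5 dB.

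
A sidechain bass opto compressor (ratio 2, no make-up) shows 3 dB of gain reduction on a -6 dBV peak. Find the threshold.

Input is 6 dB above T (since output overshoot × R = input overshoot: (-9 − T)·2 = -6 − T gives T = -12 dBV).
Check: -12 + (-6 − (-12))/2 = -12 + 3 = -9 dBV. ✓

-12 dBV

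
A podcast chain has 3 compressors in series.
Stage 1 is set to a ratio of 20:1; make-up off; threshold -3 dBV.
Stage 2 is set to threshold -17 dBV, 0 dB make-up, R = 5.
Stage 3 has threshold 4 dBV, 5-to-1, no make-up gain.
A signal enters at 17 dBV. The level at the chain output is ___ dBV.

-14 dBV

Stage 1: 20 dB above -3 dBV, reduced 20:1 to 1 dB above → -2 dBV.
Stage 2: -2 dBV is 15 dB over -17 dBV; at 5:1 that becomes 3 dB over, giving -14 dBV.
Stage 3: -14 dBV ≤ 4 dBV, so stage 3 doesn't engage; output -14 dBV.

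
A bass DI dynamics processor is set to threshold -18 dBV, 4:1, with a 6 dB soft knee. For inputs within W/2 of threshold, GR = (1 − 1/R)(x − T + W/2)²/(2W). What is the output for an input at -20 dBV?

-20.0625 dBV

x − T + W/2 = -20 − (-18) + 3 = 1.
GR = (1 − 1/4) × 1² / 12 = 0.75 × 1 / 12 = 0.0625 dB.
Output = -20 − 0.0625 = -20.0625 dBV.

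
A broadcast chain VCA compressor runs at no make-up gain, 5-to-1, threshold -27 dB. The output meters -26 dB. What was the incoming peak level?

Post-compression overshoot = -26 − (-27) = 1 dB.
Before 5:1 compression the overshoot was 1 × 5 = 5 dB, so input = -27 + 5 = -22 dB.

-22 dB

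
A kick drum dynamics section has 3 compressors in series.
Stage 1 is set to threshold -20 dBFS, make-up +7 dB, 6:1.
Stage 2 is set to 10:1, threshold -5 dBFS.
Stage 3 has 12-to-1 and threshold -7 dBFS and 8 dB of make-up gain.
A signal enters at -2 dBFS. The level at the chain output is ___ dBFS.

Stage 1: -2 dBFS is 18 dB over -20 dBFS; at 6:1 that becomes 3 dB over, giving -17 dBFS; +7 dB make-up → -10 dBFS.
Stage 2: -10 dBFS ≤ -5 dBFS, so stage 2 doesn't engage; output -10 dBFS.
Stage 3: -10 dBFS ≤ -7 dBFS, so stage 3 doesn't engage; make-up brings it to -2 dBFS.

-2 dBFS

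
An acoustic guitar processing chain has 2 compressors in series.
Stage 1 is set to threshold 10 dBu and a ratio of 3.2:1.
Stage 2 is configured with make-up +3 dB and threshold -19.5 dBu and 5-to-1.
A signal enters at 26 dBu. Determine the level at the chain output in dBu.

Stage 1: 16 dB above 10 dBu, reduced 3.2:1 to 5 dB above → 15 dBu.
Stage 2: 15 dBu is 34.5 dB over -19.5 dBu; at 5:1 that becomes 6.9 dB over, giving -12.6 dBu; +3 dB make-up → -9.6 dBu.

-9.6 dBu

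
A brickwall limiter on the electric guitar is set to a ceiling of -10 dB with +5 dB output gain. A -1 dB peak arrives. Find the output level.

At ∞:1, everything above -10 dB is held at the ceiling.
Output gain then adds 5 dB: -10 + 5 = -5 dB.

-5 dB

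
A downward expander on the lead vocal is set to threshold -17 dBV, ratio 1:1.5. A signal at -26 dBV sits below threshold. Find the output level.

-30.5 dBV

Below threshold, a 1:1.5 expander applies gain = (1.5−1)×(T − x) of attenuation.
(1.5−1) × 9 = 4.5 dB, so output = -26 − 4.5 = -30.5 dBV.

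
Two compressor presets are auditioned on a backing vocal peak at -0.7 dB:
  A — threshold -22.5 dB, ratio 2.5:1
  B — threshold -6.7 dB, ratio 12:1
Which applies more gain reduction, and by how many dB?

A: overshoot 21.8 dB → output overshoot 8.72 dB → GR 13.08 dB.
B: overshoot 6 dB → output overshoot 0.5 dB → GR 5.5 dB.
Difference: 7.58 dB in favour of A.

A, by 7.58 dB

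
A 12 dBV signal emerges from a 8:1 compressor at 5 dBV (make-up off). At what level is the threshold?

Input is 8 dB above T (since output overshoot × R = input overshoot: (5 − T)·8 = 12 − T gives T = 4 dBV).
Check: 4 + (12 − 4)/8 = 4 + 1 = 5 dBV. ✓

4 dBV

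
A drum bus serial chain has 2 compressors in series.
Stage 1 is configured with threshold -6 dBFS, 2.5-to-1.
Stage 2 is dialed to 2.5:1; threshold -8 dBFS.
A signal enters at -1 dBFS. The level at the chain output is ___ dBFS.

Stage 1: -1 dBFS is 5 dB over -6 dBFS; at 2.5:1 that becomes 2 dB over, giving -4 dBFS.
Stage 2: 4 dB above -8 dBFS, reduced 2.5:1 to 1.6 dB above → -6.4 dBFS.

-6.4 dBFS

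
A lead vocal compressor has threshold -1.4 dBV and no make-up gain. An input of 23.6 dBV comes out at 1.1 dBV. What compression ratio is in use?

10:1

Input overshoot = 23.6 − (-1.4) = 25 dB; output overshoot = 1.1 − (-1.4) = 2.5 dB.
Ratio = 25 / 2.5 = 10.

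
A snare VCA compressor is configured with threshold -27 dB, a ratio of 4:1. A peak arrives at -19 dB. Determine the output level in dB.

-25 dB

The input is 8 dB above the -27 dB threshold.
At 4:1 the overshoot is divided by 4, leaving 2 dB above threshold.
Output = -27 + 2 = -25 dB.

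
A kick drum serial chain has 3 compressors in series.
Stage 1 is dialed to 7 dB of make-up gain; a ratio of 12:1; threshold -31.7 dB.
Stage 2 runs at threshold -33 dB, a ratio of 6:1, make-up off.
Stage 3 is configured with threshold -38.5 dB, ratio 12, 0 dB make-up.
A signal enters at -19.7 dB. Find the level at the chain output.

Stage 1: overshoot 12 dB → 12/12 = 1 dB → -30.7 dB; +7 dB make-up → -23.7 dB.
Stage 2: 9.3 dB above -33 dB, reduced 6:1 to 1.55 dB above → -31.45 dB.
Stage 3: overshoot 7.05 dB → 7.05/12 = 0.5875 dB → -37.9125 dB.

-37.9125 dB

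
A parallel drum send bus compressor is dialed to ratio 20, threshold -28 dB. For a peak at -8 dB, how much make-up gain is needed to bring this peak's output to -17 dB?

Overshoot 20 dB → 20/20 = 1 dB after compression, so the compressed level is -28 + 1 = -27 dB.
Make-up = target − compressed = -17 − (-27) = 10 dB.

10 dB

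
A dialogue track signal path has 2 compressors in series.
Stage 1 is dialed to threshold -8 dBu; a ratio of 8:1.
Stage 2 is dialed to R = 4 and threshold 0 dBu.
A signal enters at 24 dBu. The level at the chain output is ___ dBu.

-4 dBu

Stage 1: 24 dBu is 32 dB over -8 dBu; at 8:1 that becomes 4 dB over, giving -4 dBu.
Stage 2: below threshold (-4 ≤ 0); passes unchanged; output -4 dBu.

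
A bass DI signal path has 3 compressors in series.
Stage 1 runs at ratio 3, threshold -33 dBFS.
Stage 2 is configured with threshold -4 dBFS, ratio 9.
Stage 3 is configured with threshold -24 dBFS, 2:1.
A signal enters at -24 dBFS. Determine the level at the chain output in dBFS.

Stage 1: overshoot 9 dB → 9/3 = 3 dB → -30 dBFS.
Stage 2: below threshold (-30 ≤ -4); passes unchanged; output -30 dBFS.
Stage 3: -30 dBFS is at or below the -24 dBFS threshold — no compression; output -30 dBFS.

-30 dBFS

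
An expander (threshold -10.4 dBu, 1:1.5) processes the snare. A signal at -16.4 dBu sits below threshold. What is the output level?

Below threshold, a 1:1.5 expander applies gain = (1.5−1)×(T − x) of attenuation.
(1.5−1) × 6 = 3 dB, so output = -16.4 − 3 = -19.4 dBu.

-19.4 dBu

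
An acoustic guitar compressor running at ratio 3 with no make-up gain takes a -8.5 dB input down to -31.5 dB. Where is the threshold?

Gain reduction = -8.5 − (-31.5) = 23 dB; output overshoot = GR / (R − 1) = 23 / 2 = 11.5 dB.
Threshold = output − output overshoot = -31.5 − 11.5 = -43 dB.

-43 dB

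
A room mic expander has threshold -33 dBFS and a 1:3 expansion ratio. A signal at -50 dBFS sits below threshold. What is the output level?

-84 dBFS

Below threshold, a 1:3 expander applies gain = (3−1)×(T − x) of attenuation.
(3−1) × 17 = 34 dB, so output = -50 − 34 = -84 dBFS.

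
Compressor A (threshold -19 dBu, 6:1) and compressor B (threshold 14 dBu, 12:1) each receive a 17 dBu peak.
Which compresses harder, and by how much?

A, by 27.25 dB

A: GR = 36 − 36/6 = 30 dB.
B: GR = 3 − 3/12 = 2.75 dB.
A reduces 27.25 dB more.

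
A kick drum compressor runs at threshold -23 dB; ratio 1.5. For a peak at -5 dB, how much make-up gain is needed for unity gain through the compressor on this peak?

6 dB

Overshoot 18 dB → 18/1.5 = 12 dB after compression, so the compressed level is -23 + 12 = -11 dB.
Make-up = target − compressed = -5 − (-11) = 6 dB.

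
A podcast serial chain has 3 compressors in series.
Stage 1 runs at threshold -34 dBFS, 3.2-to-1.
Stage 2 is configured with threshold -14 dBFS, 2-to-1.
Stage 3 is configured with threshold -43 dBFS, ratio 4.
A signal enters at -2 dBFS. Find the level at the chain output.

-38.25 dBFS

Stage 1: 32 dB above -34 dBFS, reduced 3.2:1 to 10 dB above → -24 dBFS.
Stage 2: -24 dBFS ≤ -14 dBFS, so stage 2 doesn't engage; output -24 dBFS.
Stage 3: 19 dB above -43 dBFS, reduced 4:1 to 4.75 dB above → -38.25 dBFS.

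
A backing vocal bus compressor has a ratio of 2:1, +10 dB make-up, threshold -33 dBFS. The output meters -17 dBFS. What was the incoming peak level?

-21 dBFS

Before make-up, the level was -17 − 10 = -27 dBFS.
The compressed level sits -27 − (-33) = 6 dB over threshold.
Input overshoot = R × output overshoot = 12 dB → input = -33 + 12 = -21 dBFS.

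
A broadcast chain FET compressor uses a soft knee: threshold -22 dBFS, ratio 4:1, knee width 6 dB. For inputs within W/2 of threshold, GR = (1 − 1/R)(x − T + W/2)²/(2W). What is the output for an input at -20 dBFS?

x − T + W/2 = -20 − (-22) + 3 = 5.
GR = (1 − 1/4) × 5² / 12 = 0.75 × 25 / 12 = 1.5625 dB.
Output = -20 − 1.5625 = -21.5625 dBFS.

-21.5625 dBFS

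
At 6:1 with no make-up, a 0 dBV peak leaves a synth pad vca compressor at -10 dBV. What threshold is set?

-12 dBV

Input is 12 dB above T (since output overshoot × R = input overshoot: (-10 − T)·6 = 0 − T gives T = -12 dBV).
Check: -12 + (0 − (-12))/6 = -12 + 2 = -10 dBV. ✓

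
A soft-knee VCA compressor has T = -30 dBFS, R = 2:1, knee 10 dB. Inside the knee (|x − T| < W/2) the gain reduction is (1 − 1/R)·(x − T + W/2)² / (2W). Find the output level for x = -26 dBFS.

x − T + W/2 = -26 − (-30) + 5 = 9.
GR = (1 − 1/2) × 9² / 20 = 0.5 × 81 / 20 = 2.025 dB.
Output = -26 − 2.025 = -28.025 dBFS.

-28.025 dBFS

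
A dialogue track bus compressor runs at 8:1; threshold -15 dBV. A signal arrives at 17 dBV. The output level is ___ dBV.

-11 dBV

Overshoot: 17 − (-15) = 32 dB.
8:1 compression reduces that to 32/8 = 4 dB over.
So the level is -15 + 4 = -11 dBV.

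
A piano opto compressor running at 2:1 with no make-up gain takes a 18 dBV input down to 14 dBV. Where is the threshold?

Input is 8 dB above T (since output overshoot × R = input overshoot: (14 − T)·2 = 18 − T gives T = 10 dBV).
Check: 10 + (18 − 10)/2 = 10 + 4 = 14 dBV. ✓

10 dBV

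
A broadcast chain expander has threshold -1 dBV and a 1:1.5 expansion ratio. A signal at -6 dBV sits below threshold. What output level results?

-8.5 dBV

The input is 5 dB below the -1 dBV threshold.
A 1:1.5 expander multiplies undershoot by 1.5: 5 × 1.5 = 7.5 dB below threshold.
Output = -1 − 7.5 = -8.5 dBV.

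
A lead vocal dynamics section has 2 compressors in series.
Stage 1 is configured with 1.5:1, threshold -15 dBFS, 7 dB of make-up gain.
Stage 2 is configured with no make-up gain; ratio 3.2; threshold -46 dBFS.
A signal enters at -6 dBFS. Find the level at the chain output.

Stage 1: overshoot 9 dB → 9/1.5 = 6 dB → -9 dBFS; +7 dB make-up → -2 dBFS.
Stage 2: overshoot 44 dB → 44/3.2 = 13.75 dB → -32.25 dBFS.

-32.25 dBFS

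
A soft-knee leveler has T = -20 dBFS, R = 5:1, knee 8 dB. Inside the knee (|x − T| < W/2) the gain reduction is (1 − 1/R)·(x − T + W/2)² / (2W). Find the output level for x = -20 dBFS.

x − T + W/2 = -20 − (-20) + 4 = 4.
GR = (1 − 1/5) × 4² / 16 = 0.8 × 16 / 16 = 0.8 dB.
Output = -20 − 0.8 = -20.8 dBFS.

-20.8 dBFS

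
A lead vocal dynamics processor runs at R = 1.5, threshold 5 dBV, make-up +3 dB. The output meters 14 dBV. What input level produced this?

Stripping the +3 dB make-up gives 11 dBV at the gain stage.
The compressed level sits 11 − 5 = 6 dB over threshold.
Undo the ratio: input overshoot = 6 × 1.5 = 9 dB, giving input = 14 dBV.

14 dBV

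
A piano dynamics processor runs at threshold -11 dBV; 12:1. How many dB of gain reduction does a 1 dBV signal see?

1 dBV exceeds the threshold by 12 dB.
After 12:1 compression the overshoot becomes 12/12 = 1 dB.
GR = overshoot in − overshoot out = 12 − 1 = 11 dB.

11 dB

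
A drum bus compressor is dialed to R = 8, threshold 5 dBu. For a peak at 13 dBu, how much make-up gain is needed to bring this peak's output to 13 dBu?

7 dB

Without make-up, output = threshold + overshoot/8 = 5 + 1 = 6 dBu.
Gap to target: 7 dB.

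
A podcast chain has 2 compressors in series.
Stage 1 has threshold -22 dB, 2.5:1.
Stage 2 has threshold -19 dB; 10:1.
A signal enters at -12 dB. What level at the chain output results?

-18.9 dB

Stage 1: 10 dB above -22 dB, reduced 2.5:1 to 4 dB above → -18 dB.
Stage 2: -18 dB is 1 dB over -19 dB; at 10:1 that becomes 0.1 dB over, giving -18.9 dB.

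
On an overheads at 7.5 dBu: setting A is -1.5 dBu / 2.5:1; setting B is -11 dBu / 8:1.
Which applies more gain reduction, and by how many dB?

B, by 10.7875 dB

A: GR = 9 − 9/2.5 = 5.4 dB.
B: GR = 18.5 − 18.5/8 = 16.1875 dB.
B applies 10.7875 dB more gain reduction.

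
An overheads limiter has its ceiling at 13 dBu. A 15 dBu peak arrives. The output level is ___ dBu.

A brickwall limiter is an ∞:1 compressor: any input above the ceiling is clamped to 13 dBu.

13 dBu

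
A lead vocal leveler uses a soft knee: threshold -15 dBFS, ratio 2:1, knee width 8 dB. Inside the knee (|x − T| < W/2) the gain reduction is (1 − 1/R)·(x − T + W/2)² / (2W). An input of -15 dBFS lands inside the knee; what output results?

x − T + W/2 = -15 − (-15) + 4 = 4.
GR = (1 − 1/2) × 4² / 16 = 0.5 × 16 / 16 = 0.5 dB.
Output = -15 − 0.5 = -15.5 dBFS.

-15.5 dBFS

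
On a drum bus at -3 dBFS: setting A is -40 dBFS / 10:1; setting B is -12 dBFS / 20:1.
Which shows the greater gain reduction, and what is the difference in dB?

A, by 24.75 dB

A: 37 dB over, compressed to 3.7 dB over, so 33.3 dB of GR.
B: 9 dB over, compressed to 0.45 dB over, so 8.55 dB of GR.
A applies 24.75 dB more gain reduction.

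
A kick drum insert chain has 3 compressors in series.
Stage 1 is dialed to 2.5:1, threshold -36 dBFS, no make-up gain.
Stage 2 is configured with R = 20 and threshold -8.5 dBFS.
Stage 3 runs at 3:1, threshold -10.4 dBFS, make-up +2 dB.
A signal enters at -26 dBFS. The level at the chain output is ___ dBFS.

-30 dBFS

Stage 1: overshoot 10 dB → 10/2.5 = 4 dB → -32 dBFS.
Stage 2: -32 dBFS is at or below the -8.5 dBFS threshold — no compression; output -32 dBFS.
Stage 3: below threshold (-32 ≤ -10.4); passes unchanged; make-up brings it to -30 dBFS.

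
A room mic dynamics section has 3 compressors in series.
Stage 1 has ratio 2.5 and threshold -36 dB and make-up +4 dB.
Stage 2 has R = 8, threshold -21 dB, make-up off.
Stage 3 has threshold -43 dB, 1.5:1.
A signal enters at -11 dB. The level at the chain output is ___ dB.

Stage 1: overshoot 25 dB → 25/2.5 = 10 dB → -26 dB; +4 dB make-up → -22 dB.
Stage 2: -22 dB is at or below the -21 dB threshold — no compression; output -22 dB.
Stage 3: overshoot 21 dB → 21/1.5 = 14 dB → -29 dB.

-29 dB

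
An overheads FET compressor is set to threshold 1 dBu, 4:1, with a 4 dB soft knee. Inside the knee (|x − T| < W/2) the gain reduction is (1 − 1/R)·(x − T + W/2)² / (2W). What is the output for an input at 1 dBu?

x − T + W/2 = 1 − 1 + 2 = 2.
GR = (1 − 1/4) × 2² / 8 = 0.75 × 4 / 8 = 0.375 dB.
Output = 1 − 0.375 = 0.625 dBu.

0.625 dBu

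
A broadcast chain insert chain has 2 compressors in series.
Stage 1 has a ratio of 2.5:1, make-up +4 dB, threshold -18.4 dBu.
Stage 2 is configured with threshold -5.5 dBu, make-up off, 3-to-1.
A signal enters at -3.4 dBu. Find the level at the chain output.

Stage 1: 15 dB above -18.4 dBu, reduced 2.5:1 to 6 dB above → -12.4 dBu; +4 dB make-up → -8.4 dBu.
Stage 2: -8.4 dBu ≤ -5.5 dBu, so stage 2 doesn't engage; output -8.4 dBu.

-8.4 dBu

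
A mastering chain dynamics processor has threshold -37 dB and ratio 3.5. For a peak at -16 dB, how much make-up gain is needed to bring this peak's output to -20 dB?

Without make-up, output = threshold + overshoot/3.5 = -37 + 6 = -31 dB.
Gap to target: 11 dB.

11 dB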